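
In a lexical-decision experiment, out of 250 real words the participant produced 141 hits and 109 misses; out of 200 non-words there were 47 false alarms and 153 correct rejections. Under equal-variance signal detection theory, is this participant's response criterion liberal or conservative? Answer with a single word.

z(H) = 0.161, z(FA) = -0.722
c = −½·(z(H) + z(FA)) = 0.2805
c > 0 → conservative criterion (biased toward responding “no”).

conservative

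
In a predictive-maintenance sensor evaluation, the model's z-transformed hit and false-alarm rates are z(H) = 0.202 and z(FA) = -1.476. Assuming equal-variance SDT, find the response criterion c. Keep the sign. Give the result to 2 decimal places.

c = 0.64

c = −½·[z(H) + z(FA)] = −½·(0.202 + (-1.476)) = 0.637
c > 0: the model has a conservative response bias.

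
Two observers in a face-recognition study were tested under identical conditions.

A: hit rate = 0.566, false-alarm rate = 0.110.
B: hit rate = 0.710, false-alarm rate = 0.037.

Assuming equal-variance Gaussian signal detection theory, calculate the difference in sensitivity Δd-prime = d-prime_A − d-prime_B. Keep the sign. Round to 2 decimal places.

A: z(0.566) = 0.166, z(0.110) = -1.227, d' = 1.393
B: z(0.710) = 0.553, z(0.037) = -1.787, d' = 2.340
Δd' = d'_A − d'_B = 1.393 − 2.340 = -0.947
B has the higher sensitivity.

Δd-prime = -0.95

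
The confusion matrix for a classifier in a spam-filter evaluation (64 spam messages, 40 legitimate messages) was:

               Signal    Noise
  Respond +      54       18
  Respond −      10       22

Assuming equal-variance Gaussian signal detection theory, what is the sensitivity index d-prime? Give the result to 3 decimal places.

H = 54/64 = 0.8438
FA = 18/40 = 0.4500
z(0.8438) = 1.0102, z(0.4500) = -0.1257
d' = z(H) − z(FA) = 1.0102 − (-0.1257) = 1.1359

d-prime = 1.136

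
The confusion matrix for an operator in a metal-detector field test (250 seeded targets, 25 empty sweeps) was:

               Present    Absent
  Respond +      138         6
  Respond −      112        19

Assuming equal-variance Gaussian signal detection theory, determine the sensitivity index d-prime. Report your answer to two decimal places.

d-prime = 0.84

H = 138/250 = 0.5520
FA = 6/25 = 0.2400
Φ⁻¹(H) = Φ⁻¹(0.5520) = 0.1307
Φ⁻¹(FA) = Φ⁻¹(0.2400) = -0.7063
d' = z(H) − z(FA) = 0.1307 − (-0.7063) = 0.8370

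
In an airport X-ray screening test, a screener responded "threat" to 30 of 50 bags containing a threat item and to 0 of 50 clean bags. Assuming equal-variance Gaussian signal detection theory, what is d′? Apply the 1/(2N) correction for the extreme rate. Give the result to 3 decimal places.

d′ = 2.580

The false-alarm rate is 0/50 = 0, so apply the 1/(2N) correction: FA → 1/(2·50) = 0.01000.
z(H) = z(0.60000) = 0.2533
z(FA) = z(0.01000) = -2.3263
d' = 0.2533 − (-2.3263) = 2.5796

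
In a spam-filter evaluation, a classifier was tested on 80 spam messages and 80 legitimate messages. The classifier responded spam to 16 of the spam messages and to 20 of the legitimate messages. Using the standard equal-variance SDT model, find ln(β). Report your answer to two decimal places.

H = 16/80 = 0.2000
FA = 20/80 = 0.2500
z(H) = z(0.2000) = -0.842
z(FA) = z(0.2500) = -0.674
ln β = −½·[z(H)² − z(FA)²] = −0.5 × (0.709 − 0.454) = -0.1275

ln β = -0.13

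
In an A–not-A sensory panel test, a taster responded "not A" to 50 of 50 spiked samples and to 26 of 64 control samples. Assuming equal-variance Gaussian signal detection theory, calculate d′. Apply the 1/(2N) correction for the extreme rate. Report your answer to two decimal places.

d′ = 2.56

The hit rate is 50/50 = 1, so apply the 1/(2N) correction: H → 1 − 1/(2·50) = 0.99000.
z(H) = z(0.99000) = 2.326
z(FA) = z(0.40625) = -0.237
d' = 2.326 − (-0.237) = 2.563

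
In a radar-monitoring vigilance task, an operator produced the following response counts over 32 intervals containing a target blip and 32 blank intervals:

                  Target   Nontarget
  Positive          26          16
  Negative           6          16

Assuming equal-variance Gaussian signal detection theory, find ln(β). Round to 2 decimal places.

H = 26/32 = 0.8125
FA = 16/32 = 0.5000
z(H) = 0.887
z(FA) = 0.000
ln β = −½·[z(H)² − z(FA)²] = −0.5 × (0.787 − 0.000) = -0.3935

ln β = -0.39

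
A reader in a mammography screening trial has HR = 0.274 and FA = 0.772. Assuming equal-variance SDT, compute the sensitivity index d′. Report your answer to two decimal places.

z(0.274) = -0.6008, z(0.772) = 0.7454
d' = z(H) − z(FA) = -0.6008 − 0.7454 = -1.3462

d′ = -1.35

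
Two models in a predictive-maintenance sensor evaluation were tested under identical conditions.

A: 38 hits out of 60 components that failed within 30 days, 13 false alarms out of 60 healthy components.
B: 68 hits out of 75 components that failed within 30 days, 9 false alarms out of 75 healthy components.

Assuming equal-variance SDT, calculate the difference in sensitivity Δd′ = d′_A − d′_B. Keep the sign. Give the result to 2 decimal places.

Δd′ = -1.37

A: z(0.6333) = 0.341, z(0.2167) = -0.783, d' = 1.124
B: z(0.9067) = 1.321, z(0.1200) = -1.175, d' = 2.496
Δd' = d'_A − d'_B = 1.124 − 2.496 = -1.372
B has the higher sensitivity.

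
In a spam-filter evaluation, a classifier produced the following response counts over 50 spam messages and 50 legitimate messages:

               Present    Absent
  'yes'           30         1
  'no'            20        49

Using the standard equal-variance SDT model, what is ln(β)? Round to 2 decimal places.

ln β = 2.08

H = 30/50 = 0.6000
FA = 1/50 = 0.0200
z(0.6000) = 0.253, z(0.0200) = -2.054
ln β = −½·[z(H)² − z(FA)²] = −0.5 × (0.064 − 4.219) = 2.0775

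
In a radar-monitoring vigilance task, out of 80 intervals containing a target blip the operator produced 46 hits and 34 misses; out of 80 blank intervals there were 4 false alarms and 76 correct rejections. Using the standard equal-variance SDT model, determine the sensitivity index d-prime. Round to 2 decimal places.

d-prime = 1.83

H = 46/80 = 0.5750
FA = 4/80 = 0.0500
z(H) = z(0.5750) = 0.1891
z(FA) = z(0.0500) = -1.6449
d' = z(H) − z(FA) = 0.1891 − (-1.6449) = 1.8340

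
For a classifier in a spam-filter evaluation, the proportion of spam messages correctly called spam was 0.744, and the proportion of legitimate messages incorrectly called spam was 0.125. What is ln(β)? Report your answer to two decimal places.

ln β = 0.45

Φ⁻¹(0.744) = 0.656, Φ⁻¹(0.125) = -1.150
ln β = −½·[z(H)² − z(FA)²] = −0.5 × (0.430 − 1.323) = 0.4465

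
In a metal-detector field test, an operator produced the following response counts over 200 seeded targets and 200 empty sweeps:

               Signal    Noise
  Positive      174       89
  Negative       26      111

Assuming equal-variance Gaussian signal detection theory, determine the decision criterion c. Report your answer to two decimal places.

H = 174/200 = 0.8700
FA = 89/200 = 0.4450
z(H) = z(0.8700) = 1.126
z(FA) = z(0.4450) = -0.138
c = −½·[z(H) + z(FA)] = −0.5 × (1.126 + (-0.138)) = -0.494

c = -0.49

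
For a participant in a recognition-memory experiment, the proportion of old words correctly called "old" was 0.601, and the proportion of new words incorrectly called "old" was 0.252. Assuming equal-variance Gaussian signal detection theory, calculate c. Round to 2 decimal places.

z(H) = 0.256
z(FA) = -0.668
c = −½·[z(H) + z(FA)] = −0.5 × (0.256 + (-0.668)) = 0.206
c > 0: the participant has a conservative response bias.

c = 0.21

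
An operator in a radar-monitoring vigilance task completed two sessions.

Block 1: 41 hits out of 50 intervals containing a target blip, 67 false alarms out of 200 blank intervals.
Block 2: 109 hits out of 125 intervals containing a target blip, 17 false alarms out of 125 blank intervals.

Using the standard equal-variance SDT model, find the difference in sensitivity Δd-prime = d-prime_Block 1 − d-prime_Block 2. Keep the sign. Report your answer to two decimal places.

Δd-prime = -0.89

Block 1: z(0.8200) = 0.915, z(0.3350) = -0.426, d' = 1.341
Block 2: z(0.8720) = 1.136, z(0.1360) = -1.098, d' = 2.234
Δd' = d'_Block 1 − d'_Block 2 = 1.341 − 2.234 = -0.893
Block 2 has the higher sensitivity.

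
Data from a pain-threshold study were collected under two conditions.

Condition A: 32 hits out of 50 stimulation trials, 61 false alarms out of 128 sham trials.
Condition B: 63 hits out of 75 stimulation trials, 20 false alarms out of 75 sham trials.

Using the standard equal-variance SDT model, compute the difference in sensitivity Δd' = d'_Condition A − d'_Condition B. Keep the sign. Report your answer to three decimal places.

Δd' = -1.200

Condition A: z(0.6400) = 0.3585, z(0.4766) = -0.0587, d' = 0.4172
Condition B: z(0.8400) = 0.9945, z(0.2667) = -0.6228, d' = 1.6173
Δd' = d'_Condition A − d'_Condition B = 0.4172 − 1.6173 = -1.2001
Condition B has the higher sensitivity.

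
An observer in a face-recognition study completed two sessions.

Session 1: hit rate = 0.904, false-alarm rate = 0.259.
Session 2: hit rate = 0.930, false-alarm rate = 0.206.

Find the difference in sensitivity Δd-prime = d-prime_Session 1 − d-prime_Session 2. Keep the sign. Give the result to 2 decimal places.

Δd-prime = -0.35

Session 1: z(0.904) = 1.305, z(0.259) = -0.646, d' = 1.951
Session 2: z(0.930) = 1.476, z(0.206) = -0.820, d' = 2.296
Δd' = d'_Session 1 − d'_Session 2 = 1.951 − 2.296 = -0.345
Session 2 has the higher sensitivity.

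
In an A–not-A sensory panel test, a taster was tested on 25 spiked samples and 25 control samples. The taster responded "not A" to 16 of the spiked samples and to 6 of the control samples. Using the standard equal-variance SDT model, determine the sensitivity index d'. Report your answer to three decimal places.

H = 16/25 = 0.6400
FA = 6/25 = 0.2400
Φ⁻¹(H) = Φ⁻¹(0.6400) = 0.3585
Φ⁻¹(FA) = Φ⁻¹(0.2400) = -0.7063
d' = z(H) − z(FA) = 0.3585 − (-0.7063) = 1.0648

d' = 1.065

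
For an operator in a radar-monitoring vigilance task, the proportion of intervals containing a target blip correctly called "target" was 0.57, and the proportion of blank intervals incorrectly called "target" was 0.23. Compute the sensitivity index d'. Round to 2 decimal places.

d' = 0.92

z(H) = 0.1764
z(FA) = -0.7388
d' = z(H) − z(FA) = 0.1764 − (-0.7388) = 0.9152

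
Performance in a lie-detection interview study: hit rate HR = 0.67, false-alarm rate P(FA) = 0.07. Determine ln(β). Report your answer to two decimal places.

Φ⁻¹(H) = 0.440
Φ⁻¹(FA) = -1.476
ln β = −½·[z(H)² − z(FA)²] = −0.5 × (0.194 − 2.179) = 0.9925

ln β = 0.99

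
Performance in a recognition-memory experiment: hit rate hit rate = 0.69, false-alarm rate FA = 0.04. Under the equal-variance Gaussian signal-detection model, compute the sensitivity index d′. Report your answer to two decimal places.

z(H) = z(0.69) = 0.4959
z(FA) = z(0.04) = -1.7507
d' = z(H) − z(FA) = 0.4959 − (-1.7507) = 2.2466

d′ = 2.25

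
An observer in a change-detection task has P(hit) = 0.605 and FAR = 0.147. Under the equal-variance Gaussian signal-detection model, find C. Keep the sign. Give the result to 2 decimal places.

Φ⁻¹(0.605) = 0.266, Φ⁻¹(0.147) = -1.049
c = −½·[z(H) + z(FA)] = −0.5 × (0.266 + (-1.049)) = 0.3915

C = 0.39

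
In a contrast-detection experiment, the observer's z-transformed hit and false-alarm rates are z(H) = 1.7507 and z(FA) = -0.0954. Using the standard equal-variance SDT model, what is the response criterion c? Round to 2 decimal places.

c = −½·[z(H) + z(FA)] = −½·(1.7507 + (-0.0954)) = -0.82765
c < 0: the observer has a liberal response bias.

c = -0.83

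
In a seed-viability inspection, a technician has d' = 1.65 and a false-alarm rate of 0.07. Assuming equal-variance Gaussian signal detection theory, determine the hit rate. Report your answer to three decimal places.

z(false-alarm rate) = z(0.07) = -1.4758
z(H) = z(FA) + d' = -1.4758 + 1.65 = 0.1742
hit rate = Φ(0.1742) = 0.5691

hit rate = 0.569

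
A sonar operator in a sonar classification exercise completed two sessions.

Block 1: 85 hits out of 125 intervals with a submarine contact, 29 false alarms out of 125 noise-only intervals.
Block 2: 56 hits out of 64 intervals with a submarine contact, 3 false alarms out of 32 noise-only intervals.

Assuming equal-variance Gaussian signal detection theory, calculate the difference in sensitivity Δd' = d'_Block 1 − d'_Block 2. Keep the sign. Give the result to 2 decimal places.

Δd' = -1.27

Block 1: z(0.6800) = 0.468, z(0.2320) = -0.732, d' = 1.200
Block 2: z(0.8750) = 1.150, z(0.0938) = -1.318, d' = 2.468
Δd' = d'_Block 1 − d'_Block 2 = 1.200 − 2.468 = -1.268
Block 2 has the higher sensitivity.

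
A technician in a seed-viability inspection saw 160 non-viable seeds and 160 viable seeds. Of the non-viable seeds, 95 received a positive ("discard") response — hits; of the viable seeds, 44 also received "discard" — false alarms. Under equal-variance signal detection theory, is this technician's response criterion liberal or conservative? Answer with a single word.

conservative

z(H) = 0.237, z(FA) = -0.598
c = −½·(z(H) + z(FA)) = 0.1805
c > 0 → conservative criterion (biased toward responding “no”).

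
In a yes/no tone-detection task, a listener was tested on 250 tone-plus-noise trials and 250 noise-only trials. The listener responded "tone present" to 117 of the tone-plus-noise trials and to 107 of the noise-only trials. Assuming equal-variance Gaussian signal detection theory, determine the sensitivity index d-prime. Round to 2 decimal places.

d-prime = 0.10

H = 117/250 = 0.4680
FA = 107/250 = 0.4280
z(0.4680) = -0.0803, z(0.4280) = -0.1815
d' = z(H) − z(FA) = -0.0803 − (-0.1815) = 0.1012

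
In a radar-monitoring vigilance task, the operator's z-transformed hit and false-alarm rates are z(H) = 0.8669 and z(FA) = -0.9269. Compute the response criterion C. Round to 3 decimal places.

C = 0.030

c = −½·[z(H) + z(FA)] = −½·(0.8669 + (-0.9269)) = 0.0300
c > 0: the operator has a conservative response bias.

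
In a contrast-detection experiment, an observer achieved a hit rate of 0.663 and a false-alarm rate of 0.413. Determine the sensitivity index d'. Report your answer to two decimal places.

z(0.663) = 0.421, z(0.413) = -0.220
d' = z(H) − z(FA) = 0.421 − (-0.220) = 0.641

d' = 0.64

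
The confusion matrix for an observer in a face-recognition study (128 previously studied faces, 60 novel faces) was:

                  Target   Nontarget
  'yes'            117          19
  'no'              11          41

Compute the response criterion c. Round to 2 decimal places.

H = 117/128 = 0.9141
FA = 19/60 = 0.3167
Φ⁻¹(0.9141) = 1.3664, Φ⁻¹(0.3167) = -0.4769
c = −½·[z(H) + z(FA)] = −0.5 × (1.3664 + (-0.4769)) = -0.44475
c < 0: the observer has a liberal response bias.

c = -0.44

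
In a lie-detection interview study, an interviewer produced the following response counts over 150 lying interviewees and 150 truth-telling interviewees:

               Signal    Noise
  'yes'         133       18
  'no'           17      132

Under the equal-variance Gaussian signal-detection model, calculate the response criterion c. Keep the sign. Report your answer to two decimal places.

c = -0.02

H = 133/150 = 0.8867
FA = 18/150 = 0.1200
z(H) = z(0.8867) = 1.2092
z(FA) = z(0.1200) = -1.1750
c = −½·[z(H) + z(FA)] = −0.5 × (1.2092 + (-1.1750)) = -0.0171
c < 0: the interviewer has a liberal response bias.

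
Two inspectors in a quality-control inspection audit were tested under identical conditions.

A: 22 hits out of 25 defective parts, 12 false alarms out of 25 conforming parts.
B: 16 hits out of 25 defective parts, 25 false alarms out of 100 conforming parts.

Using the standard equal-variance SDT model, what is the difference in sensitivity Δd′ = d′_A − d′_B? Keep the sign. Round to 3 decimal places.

A: z(0.8800) = 1.1750, z(0.4800) = -0.0502, d' = 1.2252
B: z(0.6400) = 0.3585, z(0.2500) = -0.6745, d' = 1.0330
Δd' = d'_A − d'_B = 1.2252 − 1.0330 = 0.1922
A has the higher sensitivity.

Δd′ = 0.192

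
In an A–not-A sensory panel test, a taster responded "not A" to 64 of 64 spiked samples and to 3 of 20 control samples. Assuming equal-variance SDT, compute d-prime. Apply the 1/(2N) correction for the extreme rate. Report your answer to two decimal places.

The hit rate is 64/64 = 1, so apply the 1/(2N) correction: H → 1 − 1/(2·64) = 0.99219.
z(H) = z(0.99219) = 2.418
z(FA) = z(0.15000) = -1.036
d' = 2.418 − (-1.036) = 3.454

d-prime = 3.45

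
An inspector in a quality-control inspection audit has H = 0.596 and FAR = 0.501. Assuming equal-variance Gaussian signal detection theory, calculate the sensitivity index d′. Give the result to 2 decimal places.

z(0.596) = 0.243, z(0.501) = 0.003
d' = z(H) − z(FA) = 0.243 − 0.003 = 0.240

d′ = 0.24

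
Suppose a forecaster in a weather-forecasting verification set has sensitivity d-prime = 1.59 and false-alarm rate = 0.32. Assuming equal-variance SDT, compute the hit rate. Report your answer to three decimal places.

hit rate = 0.869

z(false-alarm rate) = z(0.32) = -0.4677
z(H) = z(FA) + d' = -0.4677 + 1.59 = 1.1223
hit rate = Φ(1.1223) = 0.8691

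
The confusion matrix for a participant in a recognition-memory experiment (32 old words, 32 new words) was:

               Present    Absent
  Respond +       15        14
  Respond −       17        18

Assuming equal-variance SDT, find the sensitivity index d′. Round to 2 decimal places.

d′ = 0.08

H = 15/32 = 0.4688
FA = 14/32 = 0.4375
Φ⁻¹(H) = -0.078
Φ⁻¹(FA) = -0.157
d' = z(H) − z(FA) = -0.078 − (-0.157) = 0.079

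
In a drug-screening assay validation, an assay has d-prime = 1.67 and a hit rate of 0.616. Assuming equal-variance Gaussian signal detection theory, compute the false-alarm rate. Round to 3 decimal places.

false-alarm rate = 0.085

z(hit rate) = z(0.616) = 0.2950
z(FA) = z(H) − d' = 0.2950 − 1.67 = -1.3750
false-alarm rate = Φ(-1.3750) = 0.0846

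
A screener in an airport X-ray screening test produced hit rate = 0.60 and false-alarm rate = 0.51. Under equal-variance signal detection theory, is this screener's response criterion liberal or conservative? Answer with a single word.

z(H) = 0.253, z(FA) = 0.025
c = −½·(z(H) + z(FA)) = -0.139
c < 0 → liberal criterion (biased toward responding “yes”).

liberal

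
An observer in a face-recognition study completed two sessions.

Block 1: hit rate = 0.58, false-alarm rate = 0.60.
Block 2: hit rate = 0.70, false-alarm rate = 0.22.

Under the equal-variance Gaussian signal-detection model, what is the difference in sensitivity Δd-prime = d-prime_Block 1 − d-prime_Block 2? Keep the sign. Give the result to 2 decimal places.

Δd-prime = -1.35

Block 1: z(0.58) = 0.202, z(0.60) = 0.253, d' = -0.051
Block 2: z(0.70) = 0.524, z(0.22) = -0.772, d' = 1.296
Δd' = d'_Block 1 − d'_Block 2 = -0.051 − 1.296 = -1.347
Block 2 has the higher sensitivity.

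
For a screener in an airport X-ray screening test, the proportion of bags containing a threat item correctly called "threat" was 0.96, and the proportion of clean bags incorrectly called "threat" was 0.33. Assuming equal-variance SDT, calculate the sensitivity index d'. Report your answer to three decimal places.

d' = 2.191

z(H) = z(0.96) = 1.7507
z(FA) = z(0.33) = -0.4399
d' = z(H) − z(FA) = 1.7507 − (-0.4399) = 2.1906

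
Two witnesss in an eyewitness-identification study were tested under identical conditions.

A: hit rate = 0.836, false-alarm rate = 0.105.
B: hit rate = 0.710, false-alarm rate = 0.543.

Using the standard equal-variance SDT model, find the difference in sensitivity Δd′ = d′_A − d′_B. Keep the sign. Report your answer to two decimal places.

A: z(0.836) = 0.978, z(0.105) = -1.254, d' = 2.232
B: z(0.710) = 0.553, z(0.543) = 0.108, d' = 0.445
Δd' = d'_A − d'_B = 2.232 − 0.445 = 1.787
A has the higher sensitivity.

Δd′ = 1.79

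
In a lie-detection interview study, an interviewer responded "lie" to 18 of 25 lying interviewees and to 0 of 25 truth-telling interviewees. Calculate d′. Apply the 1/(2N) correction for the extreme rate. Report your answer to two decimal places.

The false-alarm rate is 0/25 = 0, so apply the 1/(2N) correction: FA → 1/(2·25) = 0.02000.
z(H) = z(0.72000) = 0.583
z(FA) = z(0.02000) = -2.054
d' = 0.583 − (-2.054) = 2.637

d′ = 2.64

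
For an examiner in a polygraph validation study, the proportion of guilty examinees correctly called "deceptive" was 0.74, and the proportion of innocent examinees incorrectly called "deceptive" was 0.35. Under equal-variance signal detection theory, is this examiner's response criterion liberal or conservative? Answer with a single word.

liberal

z(H) = 0.643, z(FA) = -0.385
c = −½·(z(H) + z(FA)) = -0.129
c < 0 → liberal criterion (biased toward responding “yes”).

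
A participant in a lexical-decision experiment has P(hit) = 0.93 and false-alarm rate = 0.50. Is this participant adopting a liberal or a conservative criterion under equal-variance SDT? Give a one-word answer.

liberal

z(H) = 1.476, z(FA) = 0.000
c = −½·(z(H) + z(FA)) = -0.738
c < 0 → liberal criterion (biased toward responding “yes”).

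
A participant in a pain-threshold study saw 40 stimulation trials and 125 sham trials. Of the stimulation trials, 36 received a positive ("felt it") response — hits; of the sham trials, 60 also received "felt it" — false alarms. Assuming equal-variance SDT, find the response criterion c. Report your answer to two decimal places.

c = -0.62

H = 36/40 = 0.9000
FA = 60/125 = 0.4800
Φ⁻¹(H) = Φ⁻¹(0.9000) = 1.282
Φ⁻¹(FA) = Φ⁻¹(0.4800) = -0.050
c = −½·[z(H) + z(FA)] = −0.5 × (1.282 + (-0.050)) = -0.616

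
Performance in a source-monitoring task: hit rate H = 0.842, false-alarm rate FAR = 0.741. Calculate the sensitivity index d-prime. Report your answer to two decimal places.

z(0.842) = 1.003, z(0.741) = 0.646
d' = z(H) − z(FA) = 1.003 − 0.646 = 0.357

d-prime = 0.36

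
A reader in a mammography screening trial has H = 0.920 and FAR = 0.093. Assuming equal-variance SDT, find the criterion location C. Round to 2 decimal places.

C = -0.04

z(H) = 1.405
z(FA) = -1.323
c = −½·[z(H) + z(FA)] = −0.5 × (1.405 + (-1.323)) = -0.041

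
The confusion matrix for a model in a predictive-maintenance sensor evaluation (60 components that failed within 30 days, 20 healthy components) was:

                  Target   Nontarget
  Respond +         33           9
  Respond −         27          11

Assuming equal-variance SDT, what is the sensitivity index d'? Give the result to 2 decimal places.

H = 33/60 = 0.5500
FA = 9/20 = 0.4500
z(H) = z(0.5500) = 0.126
z(FA) = z(0.4500) = -0.126
d' = z(H) − z(FA) = 0.126 − (-0.126) = 0.252

d' = 0.25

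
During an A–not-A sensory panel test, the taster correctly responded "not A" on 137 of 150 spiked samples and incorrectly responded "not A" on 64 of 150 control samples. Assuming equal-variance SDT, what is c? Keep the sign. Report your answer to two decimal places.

H = 137/150 = 0.9133
FA = 64/150 = 0.4267
z(0.9133) = 1.361, z(0.4267) = -0.185
c = −½·[z(H) + z(FA)] = −0.5 × (1.361 + (-0.185)) = -0.588

c = -0.59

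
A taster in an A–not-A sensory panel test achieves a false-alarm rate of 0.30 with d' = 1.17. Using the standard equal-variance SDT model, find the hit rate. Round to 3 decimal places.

z(false-alarm rate) = z(0.30) = -0.5244
z(H) = z(FA) + d' = -0.5244 + 1.17 = 0.6456
hit rate = Φ(0.6456) = 0.7407

hit rate = 0.741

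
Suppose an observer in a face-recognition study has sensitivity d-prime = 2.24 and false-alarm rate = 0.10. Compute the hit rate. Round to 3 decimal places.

hit rate = 0.831

z(false-alarm rate) = z(0.10) = -1.2816
z(H) = z(FA) + d' = -1.2816 + 2.24 = 0.9584
hit rate = Φ(0.9584) = 0.8311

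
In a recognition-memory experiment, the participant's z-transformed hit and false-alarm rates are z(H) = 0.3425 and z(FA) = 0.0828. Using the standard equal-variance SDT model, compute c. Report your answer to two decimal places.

c = -0.21

c = −½·[z(H) + z(FA)] = −½·(0.3425 + 0.0828) = -0.21265
c < 0: the participant has a liberal response bias.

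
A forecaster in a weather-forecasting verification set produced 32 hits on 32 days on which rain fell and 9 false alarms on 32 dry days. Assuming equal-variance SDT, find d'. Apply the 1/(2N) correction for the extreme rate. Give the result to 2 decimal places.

The hit rate is 32/32 = 1, so apply the 1/(2N) correction: H → 1 − 1/(2·32) = 0.98438.
z(H) = z(0.98438) = 2.154
z(FA) = z(0.28125) = -0.579
d' = 2.154 − (-0.579) = 2.733

d' = 2.73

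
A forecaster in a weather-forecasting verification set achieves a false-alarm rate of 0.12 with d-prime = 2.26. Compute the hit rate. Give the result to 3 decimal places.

z(false-alarm rate) = z(0.12) = -1.1750
z(H) = z(FA) + d' = -1.1750 + 2.26 = 1.0850
hit rate = Φ(1.0850) = 0.8610

hit rate = 0.861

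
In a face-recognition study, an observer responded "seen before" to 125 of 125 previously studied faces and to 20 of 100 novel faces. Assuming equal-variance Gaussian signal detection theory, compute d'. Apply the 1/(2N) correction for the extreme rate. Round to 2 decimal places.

The hit rate is 125/125 = 1, so apply the 1/(2N) correction: H → 1 − 1/(2·125) = 0.99600.
z(H) = z(0.99600) = 2.652
z(FA) = z(0.20000) = -0.842
d' = 2.652 − (-0.842) = 3.494

d' = 3.49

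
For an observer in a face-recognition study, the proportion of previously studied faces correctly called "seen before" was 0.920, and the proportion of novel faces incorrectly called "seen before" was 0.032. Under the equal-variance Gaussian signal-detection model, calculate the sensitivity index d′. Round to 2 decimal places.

Φ⁻¹(H) = 1.4051
Φ⁻¹(FA) = -1.8522
d' = z(H) − z(FA) = 1.4051 − (-1.8522) = 3.2573

d′ = 3.26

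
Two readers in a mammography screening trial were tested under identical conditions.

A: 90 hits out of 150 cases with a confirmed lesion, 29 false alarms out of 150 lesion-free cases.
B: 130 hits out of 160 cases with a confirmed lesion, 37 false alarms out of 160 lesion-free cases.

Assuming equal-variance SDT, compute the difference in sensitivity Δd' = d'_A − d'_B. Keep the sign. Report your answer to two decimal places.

Δd' = -0.50

A: z(0.6000) = 0.253, z(0.1933) = -0.866, d' = 1.119
B: z(0.8125) = 0.887, z(0.2313) = -0.735, d' = 1.622
Δd' = d'_A − d'_B = 1.119 − 1.622 = -0.503
B has the higher sensitivity.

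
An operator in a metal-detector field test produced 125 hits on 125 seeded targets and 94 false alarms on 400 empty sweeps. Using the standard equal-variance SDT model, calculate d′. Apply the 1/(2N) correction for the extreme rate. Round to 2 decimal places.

d′ = 3.37

The hit rate is 125/125 = 1, so apply the 1/(2N) correction: H → 1 − 1/(2·125) = 0.99600.
z(H) = z(0.99600) = 2.652
z(FA) = z(0.23500) = -0.722
d' = 2.652 − (-0.722) = 3.374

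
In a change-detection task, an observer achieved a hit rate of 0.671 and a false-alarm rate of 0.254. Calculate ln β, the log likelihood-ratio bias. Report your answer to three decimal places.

z(H) = z(0.671) = 0.4427
z(FA) = z(0.254) = -0.6620
ln β = −½·[z(H)² − z(FA)²] = −0.5 × (0.1960 − 0.4382) = 0.1211

ln β = 0.121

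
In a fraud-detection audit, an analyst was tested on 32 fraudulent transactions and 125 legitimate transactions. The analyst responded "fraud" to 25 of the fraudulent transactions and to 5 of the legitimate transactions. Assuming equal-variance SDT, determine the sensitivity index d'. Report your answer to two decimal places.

d' = 2.53

H = 25/32 = 0.7812
FA = 5/125 = 0.0400
z(0.7812) = 0.7763, z(0.0400) = -1.7507
d' = z(H) − z(FA) = 0.7763 − (-1.7507) = 2.5270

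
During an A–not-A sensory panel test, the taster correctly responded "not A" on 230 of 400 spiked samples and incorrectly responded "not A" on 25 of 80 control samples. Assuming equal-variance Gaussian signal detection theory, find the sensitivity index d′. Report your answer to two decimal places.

H = 230/400 = 0.5750
FA = 25/80 = 0.3125
z(H) = z(0.5750) = 0.189
z(FA) = z(0.3125) = -0.489
d' = z(H) − z(FA) = 0.189 − (-0.489) = 0.678

d′ = 0.68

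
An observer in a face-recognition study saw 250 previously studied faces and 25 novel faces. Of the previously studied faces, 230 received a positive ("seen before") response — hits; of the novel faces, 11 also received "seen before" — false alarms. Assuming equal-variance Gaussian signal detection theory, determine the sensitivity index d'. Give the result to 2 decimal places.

H = 230/250 = 0.9200
FA = 11/25 = 0.4400
Φ⁻¹(0.9200) = 1.405, Φ⁻¹(0.4400) = -0.151
d' = z(H) − z(FA) = 1.405 − (-0.151) = 1.556

d' = 1.56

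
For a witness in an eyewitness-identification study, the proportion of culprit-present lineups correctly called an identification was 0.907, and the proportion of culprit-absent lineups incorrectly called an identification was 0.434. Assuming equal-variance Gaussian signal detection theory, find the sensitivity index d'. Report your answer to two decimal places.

d' = 1.49

Φ⁻¹(0.907) = 1.323, Φ⁻¹(0.434) = -0.166
d' = z(H) − z(FA) = 1.323 − (-0.166) = 1.489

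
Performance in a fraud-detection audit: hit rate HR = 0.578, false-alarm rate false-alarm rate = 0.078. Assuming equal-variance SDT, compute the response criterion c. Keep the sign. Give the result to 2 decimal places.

Φ⁻¹(0.578) = 0.197, Φ⁻¹(0.078) = -1.419
c = −½·[z(H) + z(FA)] = −0.5 × (0.197 + (-1.419)) = 0.611

c = 0.61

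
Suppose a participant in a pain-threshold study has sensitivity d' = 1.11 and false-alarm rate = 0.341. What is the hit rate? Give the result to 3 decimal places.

z(false-alarm rate) = z(0.341) = -0.4097
z(H) = z(FA) + d' = -0.4097 + 1.11 = 0.7003
hit rate = Φ(0.7003) = 0.7581

hit rate = 0.758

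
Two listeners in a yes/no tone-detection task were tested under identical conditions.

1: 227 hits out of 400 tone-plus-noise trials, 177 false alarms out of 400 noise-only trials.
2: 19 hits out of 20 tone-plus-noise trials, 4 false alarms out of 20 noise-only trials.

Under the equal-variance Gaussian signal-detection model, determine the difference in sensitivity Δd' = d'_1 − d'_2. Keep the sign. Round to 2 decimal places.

1: z(0.5675) = 0.170, z(0.4425) = -0.145, d' = 0.315
2: z(0.9500) = 1.645, z(0.2000) = -0.842, d' = 2.487
Δd' = d'_1 − d'_2 = 0.315 − 2.487 = -2.172
2 has the higher sensitivity.

Δd' = -2.17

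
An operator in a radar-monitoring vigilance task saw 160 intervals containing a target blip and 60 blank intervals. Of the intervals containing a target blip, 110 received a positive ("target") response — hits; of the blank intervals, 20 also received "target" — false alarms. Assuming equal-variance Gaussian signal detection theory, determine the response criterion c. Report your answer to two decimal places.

H = 110/160 = 0.6875
FA = 20/60 = 0.3333
z(H) = 0.4888
z(FA) = -0.4308
c = −½·[z(H) + z(FA)] = −0.5 × (0.4888 + (-0.4308)) = -0.0290

c = -0.03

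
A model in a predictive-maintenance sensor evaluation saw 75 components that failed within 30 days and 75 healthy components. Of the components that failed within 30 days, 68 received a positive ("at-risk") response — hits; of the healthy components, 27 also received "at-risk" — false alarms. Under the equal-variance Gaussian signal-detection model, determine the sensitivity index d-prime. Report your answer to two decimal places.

d-prime = 1.68

H = 68/75 = 0.9067
FA = 27/75 = 0.3600
z(H) = 1.3207
z(FA) = -0.3585
d' = z(H) − z(FA) = 1.3207 − (-0.3585) = 1.6792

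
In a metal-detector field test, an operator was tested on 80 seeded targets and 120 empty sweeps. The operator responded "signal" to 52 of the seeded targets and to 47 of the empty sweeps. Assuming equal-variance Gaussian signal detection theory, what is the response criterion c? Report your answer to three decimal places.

H = 52/80 = 0.6500
FA = 47/120 = 0.3917
z(H) = 0.3853
z(FA) = -0.2749
c = −½·[z(H) + z(FA)] = −0.5 × (0.3853 + (-0.2749)) = -0.0552
c < 0: the operator has a liberal response bias.

c = -0.055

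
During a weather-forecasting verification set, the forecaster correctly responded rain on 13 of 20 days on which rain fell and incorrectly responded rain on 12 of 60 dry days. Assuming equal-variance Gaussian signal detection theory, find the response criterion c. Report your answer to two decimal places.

c = 0.23

H = 13/20 = 0.6500
FA = 12/60 = 0.2000
z(H) = 0.385
z(FA) = -0.842
c = −½·[z(H) + z(FA)] = −0.5 × (0.385 + (-0.842)) = 0.2285
c > 0: the forecaster has a conservative response bias.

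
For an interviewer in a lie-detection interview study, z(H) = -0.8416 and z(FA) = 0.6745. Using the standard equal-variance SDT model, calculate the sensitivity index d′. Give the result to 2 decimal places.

d' = z(H) − z(FA) = -0.8416 − 0.6745 = -1.5161

d′ = -1.52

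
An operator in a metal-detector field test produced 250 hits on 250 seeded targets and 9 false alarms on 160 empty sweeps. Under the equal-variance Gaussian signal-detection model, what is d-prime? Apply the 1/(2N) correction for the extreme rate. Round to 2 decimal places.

The hit rate is 250/250 = 1, so apply the 1/(2N) correction: H → 1 − 1/(2·250) = 0.99800.
z(H) = z(0.99800) = 2.878
z(FA) = z(0.05625) = -1.587
d' = 2.878 − (-1.587) = 4.465

d-prime = 4.47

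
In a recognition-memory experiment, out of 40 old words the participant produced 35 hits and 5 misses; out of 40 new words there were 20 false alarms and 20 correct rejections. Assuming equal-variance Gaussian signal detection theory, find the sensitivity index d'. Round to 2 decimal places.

H = 35/40 = 0.8750
FA = 20/40 = 0.5000
Φ⁻¹(H) = 1.150
Φ⁻¹(FA) = 0.000
d' = z(H) − z(FA) = 1.150 − 0.000 = 1.150

d' = 1.15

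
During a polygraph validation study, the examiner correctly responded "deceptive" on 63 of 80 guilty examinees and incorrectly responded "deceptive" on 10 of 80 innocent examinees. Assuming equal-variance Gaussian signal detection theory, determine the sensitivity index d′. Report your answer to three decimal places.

H = 63/80 = 0.7875
FA = 10/80 = 0.1250
z(H) = 0.7978
z(FA) = -1.1503
d' = z(H) − z(FA) = 0.7978 − (-1.1503) = 1.9481

d′ = 1.948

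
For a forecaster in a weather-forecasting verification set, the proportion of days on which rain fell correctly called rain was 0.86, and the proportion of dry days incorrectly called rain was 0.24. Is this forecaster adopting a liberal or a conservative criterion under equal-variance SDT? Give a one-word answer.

z(H) = 1.080, z(FA) = -0.706
c = −½·(z(H) + z(FA)) = -0.187
c < 0 → liberal criterion (biased toward responding “yes”).

liberal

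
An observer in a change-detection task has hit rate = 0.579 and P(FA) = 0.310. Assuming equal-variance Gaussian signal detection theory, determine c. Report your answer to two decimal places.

Φ⁻¹(H) = Φ⁻¹(0.579) = 0.199
Φ⁻¹(FA) = Φ⁻¹(0.310) = -0.496
c = −½·[z(H) + z(FA)] = −0.5 × (0.199 + (-0.496)) = 0.1485
c > 0: the observer has a conservative response bias.

c = 0.15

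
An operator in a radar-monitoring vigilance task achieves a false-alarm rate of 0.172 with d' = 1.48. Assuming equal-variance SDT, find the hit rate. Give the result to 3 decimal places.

z(false-alarm rate) = z(0.172) = -0.9463
z(H) = z(FA) + d' = -0.9463 + 1.48 = 0.5337
hit rate = Φ(0.5337) = 0.7032

hit rate = 0.703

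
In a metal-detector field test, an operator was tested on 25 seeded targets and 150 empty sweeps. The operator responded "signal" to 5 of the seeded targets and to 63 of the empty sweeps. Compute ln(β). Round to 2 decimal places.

H = 5/25 = 0.2000
FA = 63/150 = 0.4200
Φ⁻¹(H) = -0.842
Φ⁻¹(FA) = -0.202
ln β = −½·[z(H)² − z(FA)²] = −0.5 × (0.709 − 0.041) = -0.334

ln β = -0.33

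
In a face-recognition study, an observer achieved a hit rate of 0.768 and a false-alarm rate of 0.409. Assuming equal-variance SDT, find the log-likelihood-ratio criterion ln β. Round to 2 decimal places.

ln β = -0.24

Φ⁻¹(H) = Φ⁻¹(0.768) = 0.732
Φ⁻¹(FA) = Φ⁻¹(0.409) = -0.230
ln β = −½·[z(H)² − z(FA)²] = −0.5 × (0.536 − 0.053) = -0.2415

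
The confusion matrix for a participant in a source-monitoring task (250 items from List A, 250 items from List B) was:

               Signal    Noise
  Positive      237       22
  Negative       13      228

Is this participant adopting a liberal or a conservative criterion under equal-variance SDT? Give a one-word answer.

z(H) = 1.626, z(FA) = -1.353
c = −½·(z(H) + z(FA)) = -0.1365
c < 0 → liberal criterion (biased toward responding “yes”).

liberal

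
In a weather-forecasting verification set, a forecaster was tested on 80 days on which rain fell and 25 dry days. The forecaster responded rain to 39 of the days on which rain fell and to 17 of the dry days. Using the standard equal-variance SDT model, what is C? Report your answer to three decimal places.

H = 39/80 = 0.4875
FA = 17/25 = 0.6800
z(H) = z(0.4875) = -0.0313
z(FA) = z(0.6800) = 0.4677
c = −½·[z(H) + z(FA)] = −0.5 × (-0.0313 + 0.4677) = -0.2182
c < 0: the forecaster has a liberal response bias.

C = -0.218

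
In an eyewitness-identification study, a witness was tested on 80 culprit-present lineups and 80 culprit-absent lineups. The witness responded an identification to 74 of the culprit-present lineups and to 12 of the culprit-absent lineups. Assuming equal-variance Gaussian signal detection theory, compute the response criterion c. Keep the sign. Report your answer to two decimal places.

c = -0.20

H = 74/80 = 0.9250
FA = 12/80 = 0.1500
z(H) = 1.4395
z(FA) = -1.0364
c = −½·[z(H) + z(FA)] = −0.5 × (1.4395 + (-1.0364)) = -0.20155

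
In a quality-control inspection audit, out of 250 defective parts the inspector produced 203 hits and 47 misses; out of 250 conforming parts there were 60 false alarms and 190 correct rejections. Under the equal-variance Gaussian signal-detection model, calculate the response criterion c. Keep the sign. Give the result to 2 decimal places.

c = -0.09

H = 203/250 = 0.8120
FA = 60/250 = 0.2400
Φ⁻¹(0.8120) = 0.8853, Φ⁻¹(0.2400) = -0.7063
c = −½·[z(H) + z(FA)] = −0.5 × (0.8853 + (-0.7063)) = -0.0895
c < 0: the inspector has a liberal response bias.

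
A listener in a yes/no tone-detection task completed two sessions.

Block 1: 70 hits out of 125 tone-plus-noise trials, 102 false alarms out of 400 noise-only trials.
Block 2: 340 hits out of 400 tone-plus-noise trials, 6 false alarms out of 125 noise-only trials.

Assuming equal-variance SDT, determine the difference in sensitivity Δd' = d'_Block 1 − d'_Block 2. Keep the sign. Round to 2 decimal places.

Δd' = -1.89

Block 1: z(0.5600) = 0.151, z(0.2550) = -0.659, d' = 0.810
Block 2: z(0.8500) = 1.036, z(0.0480) = -1.665, d' = 2.701
Δd' = d'_Block 1 − d'_Block 2 = 0.810 − 2.701 = -1.891
Block 2 has the higher sensitivity.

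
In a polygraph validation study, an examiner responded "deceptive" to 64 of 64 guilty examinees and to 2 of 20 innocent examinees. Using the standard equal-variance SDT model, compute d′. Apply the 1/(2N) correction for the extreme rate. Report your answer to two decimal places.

The hit rate is 64/64 = 1, so apply the 1/(2N) correction: H → 1 − 1/(2·64) = 0.99219.
z(H) = z(0.99219) = 2.418
z(FA) = z(0.10000) = -1.282
d' = 2.418 − (-1.282) = 3.700

d′ = 3.70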